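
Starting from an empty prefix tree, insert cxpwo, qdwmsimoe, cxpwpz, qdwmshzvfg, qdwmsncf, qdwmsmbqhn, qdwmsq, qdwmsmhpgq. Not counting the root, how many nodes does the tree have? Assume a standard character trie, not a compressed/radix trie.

34

Trie structure (* marks end of a word):
(root)
├─ c
│  └─ x
│     └─ p
│        └─ w
│           ├─ o *
│           └─ p
│              └─ z *
└─ q
   └─ d
      └─ w
         └─ m
            └─ s
               ├─ h
               │  └─ z
               │     └─ v
               │        └─ f
               │           └─ g *
               ├─ i
               │  └─ m
               │     └─ o
               │        └─ e *
               ├─ m
               │  ├─ b
               │  │  └─ q
               │  │     └─ h
               │  │        └─ n *
               │  └─ h
               │     └─ p
               │        └─ g
               │           └─ q *
               ├─ n
               │  └─ c
               │     └─ f *
               └─ q *
Counting every labelled node above: 34.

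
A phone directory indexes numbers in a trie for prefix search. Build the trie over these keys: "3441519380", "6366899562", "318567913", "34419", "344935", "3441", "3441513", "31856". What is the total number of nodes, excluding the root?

33

Trace insertions, counting only characters that open a new branch:
  "3441519380" → 10 new (3, 4, 4, 1, 5, 1, 9, 3, 8, 0)
  "6366899562" → 10 new (6, 3, 6, 6, 8, 9, 9, 5, 6, 2)
  "318567913" → prefix "3" already present; 8 new (1, 8, 5, 6, 7, 9, 1, 3)
  "34419" → prefix "3441" already present; 1 new (9)
  "344935" → prefix "344" already present; 3 new (9, 3, 5)
  "3441" → prefix "3441" already present; 0 new (none)
  "3441513" → prefix "344151" already present; 1 new (3)
  "31856" → prefix "31856" already present; 0 new (none)
Total nodes = 10 + 10 + 8 + 1 + 3 + 0 + 1 + 0 = 33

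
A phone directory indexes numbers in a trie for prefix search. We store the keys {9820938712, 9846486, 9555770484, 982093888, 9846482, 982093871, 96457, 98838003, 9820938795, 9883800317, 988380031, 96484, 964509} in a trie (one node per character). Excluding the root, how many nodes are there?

Trace insertions, counting only characters that open a new branch:
  "9820938712" → 10 new (9, 8, 2, 0, 9, 3, 8, 7, 1, 2)
  "9846486" → prefix "98" already present; 5 new (4, 6, 4, 8, 6)
  "9555770484" → prefix "9" already present; 9 new (5, 5, 5, 7, 7, 0, 4, 8, 4)
  "982093888" → prefix "9820938" already present; 2 new (8, 8)
  "9846482" → prefix "984648" already present; 1 new (2)
  "982093871" → prefix "982093871" already present; 0 new (none)
  "96457" → prefix "9" already present; 4 new (6, 4, 5, 7)
  "98838003" → prefix "98" already present; 6 new (8, 3, 8, 0, 0, 3)
  "9820938795" → prefix "98209387" already present; 2 new (9, 5)
  "9883800317" → prefix "98838003" already present; 2 new (1, 7)
  "988380031" → prefix "988380031" already present; 0 new (none)
  "96484" → prefix "964" already present; 2 new (8, 4)
  "964509" → prefix "9645" already present; 2 new (0, 9)
Total nodes = 10 + 5 + 9 + 2 + 1 + 0 + 4 + 6 + 2 + 2 + 0 + 2 + 2 = 45

45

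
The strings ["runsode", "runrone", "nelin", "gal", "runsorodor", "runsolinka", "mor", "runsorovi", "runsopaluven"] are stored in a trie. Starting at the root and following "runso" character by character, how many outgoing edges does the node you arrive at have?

4

Walk "runso" from the root, arriving at one node.
Distinct next characters after "runso": d, l, p, r.
That node has 4 child edges.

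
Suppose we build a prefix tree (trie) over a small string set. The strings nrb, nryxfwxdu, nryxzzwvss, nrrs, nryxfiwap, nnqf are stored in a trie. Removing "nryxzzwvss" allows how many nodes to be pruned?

6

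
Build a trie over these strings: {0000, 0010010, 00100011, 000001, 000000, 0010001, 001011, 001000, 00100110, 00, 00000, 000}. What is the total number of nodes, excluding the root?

19

Count nodes per top-level branch (shared prefixes stored once):
  '0'-branch (00, 000, 0000, 00000, 000000, 000001, 001000, 0010001, 00100011, 0010010, 00100110, 001011): 19 nodes
Sum: 19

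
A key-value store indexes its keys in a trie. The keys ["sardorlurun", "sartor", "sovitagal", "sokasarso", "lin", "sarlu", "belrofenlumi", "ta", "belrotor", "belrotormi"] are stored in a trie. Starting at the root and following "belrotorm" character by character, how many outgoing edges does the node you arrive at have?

1

The children of the "belrotorm" node are the distinct next characters among strings starting with "belrotorm".
Characters that immediately follow "belrotorm" among the stored strings: {i}.
That node has 1 child edge.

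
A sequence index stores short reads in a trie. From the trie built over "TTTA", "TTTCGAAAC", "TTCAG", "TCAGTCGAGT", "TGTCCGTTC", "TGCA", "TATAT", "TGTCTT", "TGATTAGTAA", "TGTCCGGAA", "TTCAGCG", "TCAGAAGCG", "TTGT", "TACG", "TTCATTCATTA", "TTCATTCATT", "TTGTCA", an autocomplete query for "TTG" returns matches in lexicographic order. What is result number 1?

TTGT

Words with prefix "TTG", in lexicographic order: "TTGT", "TTGTCA"
Position 1: TTGT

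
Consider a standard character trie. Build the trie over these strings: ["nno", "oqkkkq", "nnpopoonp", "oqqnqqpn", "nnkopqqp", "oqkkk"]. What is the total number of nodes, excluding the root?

28

Count nodes per top-level branch (shared prefixes stored once):
  'n'-branch (nnkopqqp, nno, nnpopoonp): 16 nodes
  'o'-branch (oqkkk, oqkkkq, oqqnqqpn): 12 nodes
Sum: 28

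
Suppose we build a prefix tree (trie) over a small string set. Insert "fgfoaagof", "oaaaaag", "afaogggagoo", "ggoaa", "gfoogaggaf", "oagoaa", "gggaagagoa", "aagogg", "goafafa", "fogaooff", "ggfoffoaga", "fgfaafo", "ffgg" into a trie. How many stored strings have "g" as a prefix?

5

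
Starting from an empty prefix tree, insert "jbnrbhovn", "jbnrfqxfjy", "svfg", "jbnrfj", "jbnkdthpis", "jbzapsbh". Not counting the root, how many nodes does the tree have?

33

For each word, the new-node count is its length minus the longest prefix already in the trie:
  "jbnrbhovn" → 9 new (j, b, n, r, b, h, o, v, n)
  "jbnrfqxfjy" → prefix "jbnr" already present; 6 new (f, q, x, f, j, y)
  "svfg" → 4 new (s, v, f, g)
  "jbnrfj" → prefix "jbnrf" already present; 1 new (j)
  "jbnkdthpis" → prefix "jbn" already present; 7 new (k, d, t, h, p, i, s)
  "jbzapsbh" → prefix "jb" already present; 6 new (z, a, p, s, b, h)
Total nodes = 9 + 6 + 4 + 1 + 7 + 6 = 33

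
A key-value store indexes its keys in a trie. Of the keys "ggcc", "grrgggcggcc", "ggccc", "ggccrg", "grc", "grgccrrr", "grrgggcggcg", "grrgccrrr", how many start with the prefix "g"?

Traverse to the node for "g", then collect every word in that subtree.
Matches: "ggcc", "ggccc", "ggccrg", "grc", "grgccrrr", "grrgccrrr", "grrgggcggcc", "grrgggcggcg"
Count: 8

8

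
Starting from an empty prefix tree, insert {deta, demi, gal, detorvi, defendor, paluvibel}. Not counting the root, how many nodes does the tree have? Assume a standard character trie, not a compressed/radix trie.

28

Trace insertions, counting only characters that open a new branch:
  "deta" → 4 new (d, e, t, a)
  "demi" → prefix "de" already present; 2 new (m, i)
  "gal" → 3 new (g, a, l)
  "detorvi" → prefix "det" already present; 4 new (o, r, v, i)
  "defendor" → prefix "de" already present; 6 new (f, e, n, d, o, r)
  "paluvibel" → 9 new (p, a, l, u, v, i, b, e, l)
Total nodes = 4 + 2 + 3 + 4 + 6 + 9 = 28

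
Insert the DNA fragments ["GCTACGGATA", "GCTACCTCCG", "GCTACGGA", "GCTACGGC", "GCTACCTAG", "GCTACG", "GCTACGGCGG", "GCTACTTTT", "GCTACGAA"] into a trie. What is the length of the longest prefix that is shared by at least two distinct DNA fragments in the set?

The deepest shared node is where two words last agree before diverging.
"GCTACGGA" and "GCTACGGATA" agree on "GCTACGGA" (8 characters) before diverging; nothing deeper is shared.
Longest shared-prefix length: 8

8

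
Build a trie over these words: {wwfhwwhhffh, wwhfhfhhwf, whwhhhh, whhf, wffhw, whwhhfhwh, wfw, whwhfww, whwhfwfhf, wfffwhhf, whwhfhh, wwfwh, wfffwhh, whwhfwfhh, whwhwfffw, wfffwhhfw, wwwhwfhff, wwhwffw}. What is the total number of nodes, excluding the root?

69

Count nodes per top-level branch (shared prefixes stored once):
  'w'-branch (wfffwhh, wfffwhhf, wfffwhhfw, wffhw, wfw, whhf, whwhfhh, whwhfwfhf, whwhfwfhh, whwhfww, whwhhfhwh, whwhhhh, whwhwfffw, wwfhwwhhffh, wwfwh, wwhfhfhhwf, wwhwffw, wwwhwfhff): 69 nodes
Sum: 69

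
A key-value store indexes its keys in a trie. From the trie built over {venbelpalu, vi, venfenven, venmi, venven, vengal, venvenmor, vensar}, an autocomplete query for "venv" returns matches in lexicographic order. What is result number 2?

venvenmor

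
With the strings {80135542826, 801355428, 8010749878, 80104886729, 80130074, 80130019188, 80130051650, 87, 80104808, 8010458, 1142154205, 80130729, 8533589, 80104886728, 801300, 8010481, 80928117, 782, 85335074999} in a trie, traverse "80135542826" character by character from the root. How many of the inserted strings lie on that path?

2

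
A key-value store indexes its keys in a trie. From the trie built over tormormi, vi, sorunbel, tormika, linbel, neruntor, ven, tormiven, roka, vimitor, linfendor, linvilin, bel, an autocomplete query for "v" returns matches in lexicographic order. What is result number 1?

ven

Words with prefix "v", in lexicographic order: "ven", "vi", "vimitor"
Position 1: ven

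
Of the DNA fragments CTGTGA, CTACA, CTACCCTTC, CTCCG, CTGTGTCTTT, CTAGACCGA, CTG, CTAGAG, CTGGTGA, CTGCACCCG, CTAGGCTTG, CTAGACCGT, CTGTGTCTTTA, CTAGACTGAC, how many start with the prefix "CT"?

14

Traverse to the node for "CT", then collect every word in that subtree.
Words under "CT": CTACA, CTACCCTTC, CTAGACCGA, CTAGACCGT, CTAGACTGAC, CTAGAG, CTAGGCTTG, CTCCG, CTG, CTGCACCCG, CTGGTGA, CTGTGA, CTGTGTCTTT, CTGTGTCTTTA
Count: 14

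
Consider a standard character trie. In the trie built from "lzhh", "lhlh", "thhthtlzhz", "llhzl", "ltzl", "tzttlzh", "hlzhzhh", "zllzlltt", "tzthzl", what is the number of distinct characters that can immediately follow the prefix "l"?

4

Follow the path "l" to its node, then look at its outgoing edges.
Characters that immediately follow "l" among the stored strings: {h, l, t, z}.
That node has 4 child edges.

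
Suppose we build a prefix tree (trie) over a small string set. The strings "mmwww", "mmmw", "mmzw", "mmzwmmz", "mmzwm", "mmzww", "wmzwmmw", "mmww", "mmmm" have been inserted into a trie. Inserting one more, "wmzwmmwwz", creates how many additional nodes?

2

The longest prefix of "wmzwmmwwz" already in the trie is "wmzwmmw" (length 7).
So 9 − 7 = 2 new nodes.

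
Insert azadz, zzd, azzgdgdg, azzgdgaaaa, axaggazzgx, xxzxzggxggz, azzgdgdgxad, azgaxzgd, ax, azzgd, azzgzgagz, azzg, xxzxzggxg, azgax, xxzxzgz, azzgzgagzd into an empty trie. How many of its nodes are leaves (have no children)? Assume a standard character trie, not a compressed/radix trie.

9

Leaves are exactly the stored words that no other stored word extends.
Those words: "axaggazzgx", "azadz", "azgaxzgd", "azzgdgaaaa", "azzgdgdgxad", "azzgzgagzd", "xxzxzggxggz", "xxzxzgz", "zzd"
Leaf count: 9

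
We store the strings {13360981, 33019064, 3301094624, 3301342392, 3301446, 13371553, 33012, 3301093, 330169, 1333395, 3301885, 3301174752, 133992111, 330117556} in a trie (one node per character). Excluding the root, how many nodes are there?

Count nodes per top-level branch (shared prefixes stored once):
  '1'-branch (1333395, 13360981, 13371553, 133992111): 23 nodes
  '3'-branch (3301093, 3301094624, 3301174752, 330117556, 33012, 3301342392, 3301446, 330169, 3301885, 33019064): 39 nodes
Sum: 62

62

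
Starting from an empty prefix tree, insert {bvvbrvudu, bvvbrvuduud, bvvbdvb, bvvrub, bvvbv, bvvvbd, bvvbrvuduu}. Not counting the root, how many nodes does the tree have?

Count nodes per top-level branch (shared prefixes stored once):
  'b'-branch (bvvbdvb, bvvbrvudu, bvvbrvuduu, bvvbrvuduud, bvvbv, bvvrub, bvvvbd): 21 nodes
Sum: 21

21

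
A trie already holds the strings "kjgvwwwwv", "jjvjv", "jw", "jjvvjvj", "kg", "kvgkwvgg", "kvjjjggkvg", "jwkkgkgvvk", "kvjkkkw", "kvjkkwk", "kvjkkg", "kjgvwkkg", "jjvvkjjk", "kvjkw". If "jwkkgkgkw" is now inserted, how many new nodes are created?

2

The longest prefix of "jwkkgkgkw" already in the trie is "jwkkgkg" (length 7).
So 9 − 7 = 2 new nodes.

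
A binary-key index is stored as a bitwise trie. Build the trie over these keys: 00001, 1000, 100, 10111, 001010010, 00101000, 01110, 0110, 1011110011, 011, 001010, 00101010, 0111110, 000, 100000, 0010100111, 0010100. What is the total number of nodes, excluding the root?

39

For each word, the new-node count is its length minus the longest prefix already in the trie:
  "00001" → 5 new (0, 0, 0, 0, 1)
  "1000" → 4 new (1, 0, 0, 0)
  "100" → prefix "100" already present; 0 new (none)
  "10111" → prefix "10" already present; 3 new (1, 1, 1)
  "001010010" → prefix "00" already present; 7 new (1, 0, 1, 0, 0, 1, 0)
  "00101000" → prefix "0010100" already present; 1 new (0)
  "01110" → prefix "0" already present; 4 new (1, 1, 1, 0)
  "0110" → prefix "011" already present; 1 new (0)
  "1011110011" → prefix "10111" already present; 5 new (1, 0, 0, 1, 1)
  "011" → prefix "011" already present; 0 new (none)
  "001010" → prefix "001010" already present; 0 new (none)
  "00101010" → prefix "001010" already present; 2 new (1, 0)
  "0111110" → prefix "0111" already present; 3 new (1, 1, 0)
  "000" → prefix "000" already present; 0 new (none)
  "100000" → prefix "1000" already present; 2 new (0, 0)
  "0010100111" → prefix "00101001" already present; 2 new (1, 1)
  "0010100" → prefix "0010100" already present; 0 new (none)
Total nodes = 5 + 4 + 0 + 3 + 7 + 1 + 4 + 1 + 5 + 0 + 0 + 2 + 3 + 0 + 2 + 2 + 0 = 39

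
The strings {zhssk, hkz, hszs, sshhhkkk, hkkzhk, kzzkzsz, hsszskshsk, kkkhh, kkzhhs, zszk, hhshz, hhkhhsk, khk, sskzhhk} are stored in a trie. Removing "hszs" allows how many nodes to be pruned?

2

A node on "hszs"'s path can go only if nothing else ends at it or branches off below it.
The suffix "zs" (2 nodes) is used only by "hszs"; the node for "hs" still has the child "s", so pruning stops there.
Nodes removed: 2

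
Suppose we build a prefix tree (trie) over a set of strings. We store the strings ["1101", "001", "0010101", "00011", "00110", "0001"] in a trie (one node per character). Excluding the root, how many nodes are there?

Count nodes per top-level branch (shared prefixes stored once):
  '0'-branch (0001, 00011, 001, 0010101, 00110): 12 nodes
  '1'-branch (1101): 4 nodes
Sum: 16

16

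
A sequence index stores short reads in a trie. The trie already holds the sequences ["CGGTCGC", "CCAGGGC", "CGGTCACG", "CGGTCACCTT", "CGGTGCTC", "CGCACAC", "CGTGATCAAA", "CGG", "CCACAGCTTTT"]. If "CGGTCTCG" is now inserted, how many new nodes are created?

The longest prefix of "CGGTCTCG" already in the trie is "CGGTC" (length 5).
So 8 − 5 = 3 new nodes.

3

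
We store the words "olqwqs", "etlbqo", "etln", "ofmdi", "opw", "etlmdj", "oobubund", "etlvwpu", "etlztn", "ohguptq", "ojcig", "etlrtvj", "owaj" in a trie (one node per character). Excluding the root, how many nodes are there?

53

Trace insertions, counting only characters that open a new branch:
  "olqwqs" → 6 new (o, l, q, w, q, s)
  "etlbqo" → 6 new (e, t, l, b, q, o)
  "etln" → prefix "etl" already present; 1 new (n)
  "ofmdi" → prefix "o" already present; 4 new (f, m, d, i)
  "opw" → prefix "o" already present; 2 new (p, w)
  "etlmdj" → prefix "etl" already present; 3 new (m, d, j)
  "oobubund" → prefix "o" already present; 7 new (o, b, u, b, u, n, d)
  "etlvwpu" → prefix "etl" already present; 4 new (v, w, p, u)
  "etlztn" → prefix "etl" already present; 3 new (z, t, n)
  "ohguptq" → prefix "o" already present; 6 new (h, g, u, p, t, q)
  "ojcig" → prefix "o" already present; 4 new (j, c, i, g)
  "etlrtvj" → prefix "etl" already present; 4 new (r, t, v, j)
  "owaj" → prefix "o" already present; 3 new (w, a, j)
Total nodes = 6 + 6 + 1 + 4 + 2 + 3 + 7 + 4 + 3 + 6 + 4 + 4 + 3 = 53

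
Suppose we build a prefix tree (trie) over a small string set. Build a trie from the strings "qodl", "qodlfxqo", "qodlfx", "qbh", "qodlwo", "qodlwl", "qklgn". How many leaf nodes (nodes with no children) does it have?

5

Leaves are exactly the stored words that no other stored word extends.
Those words: "qbh", "qklgn", "qodlfxqo", "qodlwl", "qodlwo"
Leaf count: 5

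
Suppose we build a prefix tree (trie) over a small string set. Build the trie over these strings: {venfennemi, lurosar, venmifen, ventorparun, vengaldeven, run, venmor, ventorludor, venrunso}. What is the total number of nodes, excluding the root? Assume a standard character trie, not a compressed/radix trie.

53

For each word, the new-node count is its length minus the longest prefix already in the trie:
  "venfennemi" → 10 new (v, e, n, f, e, n, n, e, m, i)
  "lurosar" → 7 new (l, u, r, o, s, a, r)
  "venmifen" → prefix "ven" already present; 5 new (m, i, f, e, n)
  "ventorparun" → prefix "ven" already present; 8 new (t, o, r, p, a, r, u, n)
  "vengaldeven" → prefix "ven" already present; 8 new (g, a, l, d, e, v, e, n)
  "run" → 3 new (r, u, n)
  "venmor" → prefix "venm" already present; 2 new (o, r)
  "ventorludor" → prefix "ventor" already present; 5 new (l, u, d, o, r)
  "venrunso" → prefix "ven" already present; 5 new (r, u, n, s, o)
Total nodes = 10 + 7 + 5 + 8 + 8 + 3 + 2 + 5 + 5 = 53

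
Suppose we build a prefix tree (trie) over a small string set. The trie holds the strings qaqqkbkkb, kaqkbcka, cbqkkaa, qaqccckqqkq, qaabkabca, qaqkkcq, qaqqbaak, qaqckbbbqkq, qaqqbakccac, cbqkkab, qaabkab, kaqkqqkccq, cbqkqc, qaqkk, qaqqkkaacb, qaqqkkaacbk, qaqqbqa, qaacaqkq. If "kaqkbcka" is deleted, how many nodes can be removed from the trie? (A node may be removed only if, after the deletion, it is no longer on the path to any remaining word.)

4

A node on "kaqkbcka"'s path can go only if nothing else ends at it or branches off below it.
The suffix "bcka" (4 nodes) is used only by "kaqkbcka"; the node for "kaqk" still has the child "q", so pruning stops there.
Nodes removed: 4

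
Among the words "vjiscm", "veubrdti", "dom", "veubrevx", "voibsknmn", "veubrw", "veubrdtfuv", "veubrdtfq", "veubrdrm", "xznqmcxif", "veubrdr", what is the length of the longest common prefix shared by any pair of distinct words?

8

The deepest shared node is where two words last agree before diverging.
e.g. "veubrdtfq" and "veubrdtfuv" share the prefix "veubrdtf" of length 8; no pair shares a longer one.
Longest shared-prefix length: 8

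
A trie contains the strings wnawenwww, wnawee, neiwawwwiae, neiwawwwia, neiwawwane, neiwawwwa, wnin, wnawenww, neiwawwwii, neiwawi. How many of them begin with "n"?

6

Filter for entries beginning with "n":
Matches: "neiwawi", "neiwawwane", "neiwawwwa", "neiwawwwia", "neiwawwwiae", "neiwawwwii"
Count: 6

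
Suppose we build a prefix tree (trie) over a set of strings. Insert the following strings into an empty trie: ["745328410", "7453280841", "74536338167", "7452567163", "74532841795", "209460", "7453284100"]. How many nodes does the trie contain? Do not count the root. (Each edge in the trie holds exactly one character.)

37

Insert word by word; a character creates a node only if that edge doesn't already exist:
  "745328410" → 9 new (7, 4, 5, 3, 2, 8, 4, 1, 0)
  "7453280841" → prefix "745328" already present; 4 new (0, 8, 4, 1)
  "74536338167" → prefix "7453" already present; 7 new (6, 3, 3, 8, 1, 6, 7)
  "7452567163" → prefix "745" already present; 7 new (2, 5, 6, 7, 1, 6, 3)
  "74532841795" → prefix "74532841" already present; 3 new (7, 9, 5)
  "209460" → 6 new (2, 0, 9, 4, 6, 0)
  "7453284100" → prefix "745328410" already present; 1 new (0)
Total nodes = 9 + 4 + 7 + 7 + 3 + 6 + 1 = 37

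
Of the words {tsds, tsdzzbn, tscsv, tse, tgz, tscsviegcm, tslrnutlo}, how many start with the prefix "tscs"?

2

Filter for entries beginning with "tscs":
Matches: "tscsv", "tscsviegcm"
Count: 2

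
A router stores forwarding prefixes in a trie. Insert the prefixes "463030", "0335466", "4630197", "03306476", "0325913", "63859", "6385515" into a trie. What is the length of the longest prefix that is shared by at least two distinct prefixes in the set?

Look for the deepest trie node that still has at least two words in its subtree.
"4630197" and "463030" agree on "4630" (4 characters) before diverging; nothing deeper is shared.
Longest shared-prefix length: 4

4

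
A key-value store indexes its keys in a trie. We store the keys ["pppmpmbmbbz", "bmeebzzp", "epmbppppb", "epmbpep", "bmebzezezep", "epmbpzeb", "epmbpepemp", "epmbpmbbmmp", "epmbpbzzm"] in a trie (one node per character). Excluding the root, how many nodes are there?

Insert word by word; a character creates a node only if that edge doesn't already exist:
  "pppmpmbmbbz" → 11 new (p, p, p, m, p, m, b, m, b, b, z)
  "bmeebzzp" → 8 new (b, m, e, e, b, z, z, p)
  "epmbppppb" → 9 new (e, p, m, b, p, p, p, p, b)
  "epmbpep" → prefix "epmbp" already present; 2 new (e, p)
  "bmebzezezep" → prefix "bme" already present; 8 new (b, z, e, z, e, z, e, p)
  "epmbpzeb" → prefix "epmbp" already present; 3 new (z, e, b)
  "epmbpepemp" → prefix "epmbpep" already present; 3 new (e, m, p)
  "epmbpmbbmmp" → prefix "epmbp" already present; 6 new (m, b, b, m, m, p)
  "epmbpbzzm" → prefix "epmbp" already present; 4 new (b, z, z, m)
Total nodes = 11 + 8 + 9 + 2 + 8 + 3 + 3 + 6 + 4 = 54

54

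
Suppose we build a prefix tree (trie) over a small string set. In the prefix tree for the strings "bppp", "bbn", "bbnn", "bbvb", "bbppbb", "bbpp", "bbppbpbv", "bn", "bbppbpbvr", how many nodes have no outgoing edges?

Leaves are exactly the stored words that no other stored word extends.
Those words: "bbnn", "bbppbb", "bbppbpbvr", "bbvb", "bn", "bppp"
Leaf count: 6

6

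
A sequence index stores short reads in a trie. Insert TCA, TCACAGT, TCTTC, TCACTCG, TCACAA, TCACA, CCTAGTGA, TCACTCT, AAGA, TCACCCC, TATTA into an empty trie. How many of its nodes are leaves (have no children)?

9

A leaf is a node with no children — equivalently, the end of a word that is not a proper prefix of any other stored word.
Those words: "AAGA", "CCTAGTGA", "TATTA", "TCACAA", "TCACAGT", "TCACCCC", "TCACTCG", "TCACTCT", "TCTTC"
Leaf count: 9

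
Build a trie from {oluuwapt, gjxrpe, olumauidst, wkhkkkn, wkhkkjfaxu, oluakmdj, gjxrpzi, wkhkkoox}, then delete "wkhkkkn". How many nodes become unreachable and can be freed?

2

After clearing the end-marker at "wkhkkkn", prune upward until reaching a node still needed by another word.
The suffix "kn" (2 nodes) is used only by "wkhkkkn"; the node for "wkhkk" still has the child "j", so pruning stops there.
Nodes removed: 2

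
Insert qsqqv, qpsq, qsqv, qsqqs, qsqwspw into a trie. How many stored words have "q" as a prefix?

Traverse to the node for "q", then collect every word in that subtree.
Words under "q": qpsq, qsqqs, qsqqv, qsqv, qsqwspw
Count: 5

5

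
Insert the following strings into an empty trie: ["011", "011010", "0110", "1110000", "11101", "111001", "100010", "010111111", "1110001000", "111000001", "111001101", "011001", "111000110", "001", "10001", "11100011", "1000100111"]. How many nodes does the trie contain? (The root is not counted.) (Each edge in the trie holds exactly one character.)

Count nodes per top-level branch (shared prefixes stored once):
  '0'-branch (001, 010111111, 011, 0110, 011001, 011010): 17 nodes
  '1'-branch (10001, 100010, 1000100111, 1110000, 111000001, 1110001000, 11100011, 111000110, 111001, 111001101, 11101): 29 nodes
Sum: 46

46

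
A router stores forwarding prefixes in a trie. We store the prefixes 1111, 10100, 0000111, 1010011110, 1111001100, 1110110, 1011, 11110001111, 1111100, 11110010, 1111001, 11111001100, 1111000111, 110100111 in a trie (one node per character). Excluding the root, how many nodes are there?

Trace insertions, counting only characters that open a new branch:
  "1111" → 4 new (1, 1, 1, 1)
  "10100" → prefix "1" already present; 4 new (0, 1, 0, 0)
  "0000111" → 7 new (0, 0, 0, 0, 1, 1, 1)
  "1010011110" → prefix "10100" already present; 5 new (1, 1, 1, 1, 0)
  "1111001100" → prefix "1111" already present; 6 new (0, 0, 1, 1, 0, 0)
  "1110110" → prefix "111" already present; 4 new (0, 1, 1, 0)
  "1011" → prefix "101" already present; 1 new (1)
  "11110001111" → prefix "111100" already present; 5 new (0, 1, 1, 1, 1)
  "1111100" → prefix "1111" already present; 3 new (1, 0, 0)
  "11110010" → prefix "1111001" already present; 1 new (0)
  "1111001" → prefix "1111001" already present; 0 new (none)
  "11111001100" → prefix "1111100" already present; 4 new (1, 1, 0, 0)
  "1111000111" → prefix "1111000111" already present; 0 new (none)
  "110100111" → prefix "11" already present; 7 new (0, 1, 0, 0, 1, 1, 1)
Total nodes = 4 + 4 + 7 + 5 + 6 + 4 + 1 + 5 + 3 + 1 + 0 + 4 + 0 + 7 = 51

51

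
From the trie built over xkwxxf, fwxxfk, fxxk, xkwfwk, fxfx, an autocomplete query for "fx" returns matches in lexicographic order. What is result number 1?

fxfx

Words with prefix "fx", in lexicographic order: "fxfx", "fxxk"
Position 1: fxfx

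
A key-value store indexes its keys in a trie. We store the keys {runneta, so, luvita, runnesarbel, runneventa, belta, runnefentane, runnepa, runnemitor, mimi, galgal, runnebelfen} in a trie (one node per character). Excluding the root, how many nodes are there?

61

Insert word by word; a character creates a node only if that edge doesn't already exist:
  "runneta" → 7 new (r, u, n, n, e, t, a)
  "so" → 2 new (s, o)
  "luvita" → 6 new (l, u, v, i, t, a)
  "runnesarbel" → prefix "runne" already present; 6 new (s, a, r, b, e, l)
  "runneventa" → prefix "runne" already present; 5 new (v, e, n, t, a)
  "belta" → 5 new (b, e, l, t, a)
  "runnefentane" → prefix "runne" already present; 7 new (f, e, n, t, a, n, e)
  "runnepa" → prefix "runne" already present; 2 new (p, a)
  "runnemitor" → prefix "runne" already present; 5 new (m, i, t, o, r)
  "mimi" → 4 new (m, i, m, i)
  "galgal" → 6 new (g, a, l, g, a, l)
  "runnebelfen" → prefix "runne" already present; 6 new (b, e, l, f, e, n)
Total nodes = 7 + 2 + 6 + 6 + 5 + 5 + 7 + 2 + 5 + 4 + 6 + 6 = 61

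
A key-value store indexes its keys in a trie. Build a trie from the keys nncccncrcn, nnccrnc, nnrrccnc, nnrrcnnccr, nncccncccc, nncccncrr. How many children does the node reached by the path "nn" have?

2

Walk "nn" from the root, arriving at one node.
Characters that immediately follow "nn" among the stored strings: {c, r}.
That node has 2 child edges.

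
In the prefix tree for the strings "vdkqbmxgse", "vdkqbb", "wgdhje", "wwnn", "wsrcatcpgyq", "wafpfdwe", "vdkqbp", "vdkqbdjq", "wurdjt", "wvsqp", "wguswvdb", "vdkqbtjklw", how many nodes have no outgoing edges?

12

A leaf is a node with no children — equivalently, the end of a word that is not a proper prefix of any other stored word.
Those words: "vdkqbb", "vdkqbdjq", "vdkqbmxgse", "vdkqbp", "vdkqbtjklw", "wafpfdwe", "wgdhje", "wguswvdb", "wsrcatcpgyq", "wurdjt", "wvsqp", "wwnn"
Leaf count: 12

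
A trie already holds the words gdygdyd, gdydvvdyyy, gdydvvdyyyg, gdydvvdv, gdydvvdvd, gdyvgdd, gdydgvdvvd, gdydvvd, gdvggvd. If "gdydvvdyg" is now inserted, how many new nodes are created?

1

The longest prefix of "gdydvvdyg" already in the trie is "gdydvvdy" (length 8).
New nodes needed: |"gdydvvdyg"| − 8 = 9 − 8 = 1.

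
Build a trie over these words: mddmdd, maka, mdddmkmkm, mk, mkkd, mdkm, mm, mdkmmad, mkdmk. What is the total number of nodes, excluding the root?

Count nodes per top-level branch (shared prefixes stored once):
  'm'-branch (maka, mdddmkmkm, mddmdd, mdkm, mdkmmad, mk, mkdmk, mkkd, mm): 27 nodes
Sum: 27

27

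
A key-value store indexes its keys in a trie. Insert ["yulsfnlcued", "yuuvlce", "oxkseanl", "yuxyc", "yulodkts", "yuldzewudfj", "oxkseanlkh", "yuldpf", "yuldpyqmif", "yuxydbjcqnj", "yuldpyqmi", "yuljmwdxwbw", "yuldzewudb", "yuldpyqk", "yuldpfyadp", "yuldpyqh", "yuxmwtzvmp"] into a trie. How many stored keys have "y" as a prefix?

15

Walk to "y"; the words in its subtree are exactly those with that prefix.
Matches: "yuldpf", "yuldpfyadp", "yuldpyqh", "yuldpyqk", "yuldpyqmi", "yuldpyqmif", "yuldzewudb", "yuldzewudfj", "yuljmwdxwbw", "yulodkts", "yulsfnlcued", "yuuvlce", "yuxmwtzvmp", "yuxyc", "yuxydbjcqnj"
Count: 15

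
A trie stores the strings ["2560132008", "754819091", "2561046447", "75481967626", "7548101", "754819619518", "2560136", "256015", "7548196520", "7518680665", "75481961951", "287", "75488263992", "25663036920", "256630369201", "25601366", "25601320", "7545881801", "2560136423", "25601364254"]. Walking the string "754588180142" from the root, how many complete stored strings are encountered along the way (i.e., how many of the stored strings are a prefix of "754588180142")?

Check each prefix of "754588180142" against the stored set — each match is an end-marker on the path.
Prefixes of the query that are stored words: "7545881801"
Count: 1

1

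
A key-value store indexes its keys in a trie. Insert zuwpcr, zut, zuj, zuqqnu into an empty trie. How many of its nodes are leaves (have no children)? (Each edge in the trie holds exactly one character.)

4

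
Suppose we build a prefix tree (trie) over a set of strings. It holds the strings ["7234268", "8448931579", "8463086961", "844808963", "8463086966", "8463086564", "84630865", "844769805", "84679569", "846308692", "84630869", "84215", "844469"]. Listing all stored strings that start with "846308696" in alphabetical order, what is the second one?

Filter for "846308696…" and sort: "8463086961", "8463086966"
Position 2: 8463086966

8463086966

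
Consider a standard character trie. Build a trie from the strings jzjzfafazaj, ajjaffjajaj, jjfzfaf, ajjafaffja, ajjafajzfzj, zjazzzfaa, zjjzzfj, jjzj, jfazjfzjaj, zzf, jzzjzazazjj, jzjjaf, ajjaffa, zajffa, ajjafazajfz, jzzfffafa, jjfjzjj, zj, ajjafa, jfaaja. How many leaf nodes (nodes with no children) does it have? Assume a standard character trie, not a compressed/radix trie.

18

A leaf is a node with no children — equivalently, the end of a word that is not a proper prefix of any other stored word.
Those words: "ajjafaffja", "ajjafajzfzj", "ajjafazajfz", "ajjaffa", "ajjaffjajaj", "jfaaja", "jfazjfzjaj", "jjfjzjj", "jjfzfaf", "jjzj", "jzjjaf", "jzjzfafazaj", "jzzfffafa", "jzzjzazazjj", "zajffa", "zjazzzfaa", "zjjzzfj", "zzf"
Leaf count: 18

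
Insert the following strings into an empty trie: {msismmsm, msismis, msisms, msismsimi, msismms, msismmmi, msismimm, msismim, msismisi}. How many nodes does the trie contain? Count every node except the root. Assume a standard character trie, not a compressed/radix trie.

19

Trie structure (* marks end of a word):
(root)
└─ m
   └─ s
      └─ i
         └─ s
            └─ m
               ├─ i
               │  ├─ m *
               │  │  └─ m *
               │  └─ s *
               │     └─ i *
               ├─ m
               │  ├─ m
               │  │  └─ i *
               │  └─ s *
               │     └─ m *
               └─ s *
                  └─ i
                     └─ m
                        └─ i *
Counting every labelled node above: 19.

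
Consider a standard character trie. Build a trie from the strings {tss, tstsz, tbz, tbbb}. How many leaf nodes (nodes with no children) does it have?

A leaf is a node with no children — equivalently, the end of a word that is not a proper prefix of any other stored word.
Those words: "tbbb", "tbz", "tss", "tstsz"
Leaf count: 4

4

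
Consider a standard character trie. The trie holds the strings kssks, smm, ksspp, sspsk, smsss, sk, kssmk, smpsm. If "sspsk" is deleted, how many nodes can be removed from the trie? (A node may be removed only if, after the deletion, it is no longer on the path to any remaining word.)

A node on "sspsk"'s path can go only if nothing else ends at it or branches off below it.
The suffix "spsk" (4 nodes) is used only by "sspsk"; the node for "s" still has the child "m", so pruning stops there.
Nodes removed: 4

4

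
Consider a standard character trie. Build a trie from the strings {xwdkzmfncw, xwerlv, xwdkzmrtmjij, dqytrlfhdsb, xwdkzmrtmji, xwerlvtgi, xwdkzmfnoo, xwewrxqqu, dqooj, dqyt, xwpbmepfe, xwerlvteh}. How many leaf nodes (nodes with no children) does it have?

9

A leaf is a node with no children — equivalently, the end of a word that is not a proper prefix of any other stored word.
Those words: "dqooj", "dqytrlfhdsb", "xwdkzmfncw", "xwdkzmfnoo", "xwdkzmrtmjij", "xwerlvteh", "xwerlvtgi", "xwewrxqqu", "xwpbmepfe"
Leaf count: 9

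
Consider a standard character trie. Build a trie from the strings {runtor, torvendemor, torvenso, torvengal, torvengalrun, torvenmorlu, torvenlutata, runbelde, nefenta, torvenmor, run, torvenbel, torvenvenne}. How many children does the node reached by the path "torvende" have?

1

Follow the path "torvende" to its node, then look at its outgoing edges.
Characters that immediately follow "torvende" among the stored strings: {m}.
That node has 1 child edge.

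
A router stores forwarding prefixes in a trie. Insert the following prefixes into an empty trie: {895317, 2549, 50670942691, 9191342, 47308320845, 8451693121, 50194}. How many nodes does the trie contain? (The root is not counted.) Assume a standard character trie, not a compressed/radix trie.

Insert word by word; a character creates a node only if that edge doesn't already exist:
  "895317" → 6 new (8, 9, 5, 3, 1, 7)
  "2549" → 4 new (2, 5, 4, 9)
  "50670942691" → 11 new (5, 0, 6, 7, 0, 9, 4, 2, 6, 9, 1)
  "9191342" → 7 new (9, 1, 9, 1, 3, 4, 2)
  "47308320845" → 11 new (4, 7, 3, 0, 8, 3, 2, 0, 8, 4, 5)
  "8451693121" → prefix "8" already present; 9 new (4, 5, 1, 6, 9, 3, 1, 2, 1)
  "50194" → prefix "50" already present; 3 new (1, 9, 4)
Total nodes = 6 + 4 + 11 + 7 + 11 + 9 + 3 = 51

51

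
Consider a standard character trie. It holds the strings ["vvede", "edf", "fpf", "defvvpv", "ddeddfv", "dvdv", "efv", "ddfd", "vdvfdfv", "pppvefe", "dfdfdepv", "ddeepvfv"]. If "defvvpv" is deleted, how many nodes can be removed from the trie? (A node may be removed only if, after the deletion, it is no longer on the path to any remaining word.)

After clearing the end-marker at "defvvpv", prune upward until reaching a node still needed by another word.
The suffix "efvvpv" (6 nodes) is used only by "defvvpv"; the node for "d" still has the child "d", so pruning stops there.
Nodes removed: 6

6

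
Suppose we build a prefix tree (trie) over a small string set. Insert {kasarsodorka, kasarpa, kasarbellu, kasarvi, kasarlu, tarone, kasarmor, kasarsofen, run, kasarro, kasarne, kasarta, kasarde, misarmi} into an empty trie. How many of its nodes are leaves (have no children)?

Leaves are exactly the stored words that no other stored word extends.
Those words: "kasarbellu", "kasarde", "kasarlu", "kasarmor", "kasarne", "kasarpa", "kasarro", "kasarsodorka", "kasarsofen", "kasarta", "kasarvi", "misarmi", "run", "tarone"
Leaf count: 14

14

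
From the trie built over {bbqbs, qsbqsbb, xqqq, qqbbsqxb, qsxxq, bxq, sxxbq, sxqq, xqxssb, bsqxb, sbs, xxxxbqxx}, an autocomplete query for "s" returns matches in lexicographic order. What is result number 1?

sbs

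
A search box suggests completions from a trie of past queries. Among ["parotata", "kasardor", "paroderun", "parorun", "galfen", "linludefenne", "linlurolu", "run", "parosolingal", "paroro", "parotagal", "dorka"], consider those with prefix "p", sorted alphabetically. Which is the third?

Filter for "p…" and sort: "paroderun", "paroro", "parorun", "parosolingal", "parotagal", "parotata"
The 3rd is parorun.

parorun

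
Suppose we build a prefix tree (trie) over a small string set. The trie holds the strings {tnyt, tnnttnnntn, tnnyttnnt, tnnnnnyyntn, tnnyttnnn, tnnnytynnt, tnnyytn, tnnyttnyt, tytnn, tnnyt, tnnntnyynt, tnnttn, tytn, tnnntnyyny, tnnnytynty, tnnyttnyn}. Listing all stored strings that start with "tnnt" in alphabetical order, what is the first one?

tnnttn

Filter for "tnnt…" and sort: "tnnttn", "tnnttnnntn"
Position 1: tnnttn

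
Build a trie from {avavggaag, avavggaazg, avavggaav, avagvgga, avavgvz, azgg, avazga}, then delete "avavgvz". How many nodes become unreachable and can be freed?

2

A node on "avavgvz"'s path can go only if nothing else ends at it or branches off below it.
The suffix "vz" (2 nodes) is used only by "avavgvz"; the node for "avavg" still has the child "g", so pruning stops there.
Nodes removed: 2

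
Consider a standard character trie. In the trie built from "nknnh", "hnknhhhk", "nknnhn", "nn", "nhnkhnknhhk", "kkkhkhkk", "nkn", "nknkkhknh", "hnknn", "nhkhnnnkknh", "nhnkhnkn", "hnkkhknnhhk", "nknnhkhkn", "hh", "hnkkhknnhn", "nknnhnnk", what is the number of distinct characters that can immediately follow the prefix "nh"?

Follow the path "nh" to its node, then look at its outgoing edges.
Characters that immediately follow "nh" among the stored strings: {k, n}.
That node has 2 child edges.

2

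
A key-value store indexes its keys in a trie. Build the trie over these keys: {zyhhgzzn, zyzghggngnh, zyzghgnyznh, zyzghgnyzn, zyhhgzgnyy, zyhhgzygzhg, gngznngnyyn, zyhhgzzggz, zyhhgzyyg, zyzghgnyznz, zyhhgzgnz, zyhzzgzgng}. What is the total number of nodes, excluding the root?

56

Count nodes per top-level branch (shared prefixes stored once):
  'g'-branch (gngznngnyyn): 11 nodes
  'z'-branch (zyhhgzgnyy, zyhhgzgnz, zyhhgzygzhg, zyhhgzyyg, zyhhgzzggz, zyhhgzzn, zyhzzgzgng, zyzghggngnh, zyzghgnyzn, zyzghgnyznh, zyzghgnyznz): 45 nodes
Sum: 56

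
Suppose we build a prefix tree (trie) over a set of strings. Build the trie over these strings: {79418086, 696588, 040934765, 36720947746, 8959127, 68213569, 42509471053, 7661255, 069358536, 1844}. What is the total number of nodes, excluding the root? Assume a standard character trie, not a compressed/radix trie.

77

For each word, the new-node count is its length minus the longest prefix already in the trie:
  "79418086" → 8 new (7, 9, 4, 1, 8, 0, 8, 6)
  "696588" → 6 new (6, 9, 6, 5, 8, 8)
  "040934765" → 9 new (0, 4, 0, 9, 3, 4, 7, 6, 5)
  "36720947746" → 11 new (3, 6, 7, 2, 0, 9, 4, 7, 7, 4, 6)
  "8959127" → 7 new (8, 9, 5, 9, 1, 2, 7)
  "68213569" → prefix "6" already present; 7 new (8, 2, 1, 3, 5, 6, 9)
  "42509471053" → 11 new (4, 2, 5, 0, 9, 4, 7, 1, 0, 5, 3)
  "7661255" → prefix "7" already present; 6 new (6, 6, 1, 2, 5, 5)
  "069358536" → prefix "0" already present; 8 new (6, 9, 3, 5, 8, 5, 3, 6)
  "1844" → 4 new (1, 8, 4, 4)
Total nodes = 8 + 6 + 9 + 11 + 7 + 7 + 11 + 6 + 8 + 4 = 77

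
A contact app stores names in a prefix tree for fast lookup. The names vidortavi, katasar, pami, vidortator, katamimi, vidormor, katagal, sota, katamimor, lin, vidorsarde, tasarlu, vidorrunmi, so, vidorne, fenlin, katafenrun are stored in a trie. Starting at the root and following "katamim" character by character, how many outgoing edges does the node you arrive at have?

Walk "katamim" from the root, arriving at one node.
Characters that immediately follow "katamim" among the stored strings: {i, o}.
That node has 2 child edges.

2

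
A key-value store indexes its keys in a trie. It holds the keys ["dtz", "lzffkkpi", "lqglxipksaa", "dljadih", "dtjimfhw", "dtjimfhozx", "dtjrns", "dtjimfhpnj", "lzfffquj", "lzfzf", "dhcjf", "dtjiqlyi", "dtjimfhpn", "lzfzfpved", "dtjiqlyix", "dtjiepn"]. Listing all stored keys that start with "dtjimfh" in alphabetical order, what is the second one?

Words with prefix "dtjimfh", in lexicographic order: "dtjimfhozx", "dtjimfhpn", "dtjimfhpnj", "dtjimfhw"
The 2nd is dtjimfhpn.

dtjimfhpn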